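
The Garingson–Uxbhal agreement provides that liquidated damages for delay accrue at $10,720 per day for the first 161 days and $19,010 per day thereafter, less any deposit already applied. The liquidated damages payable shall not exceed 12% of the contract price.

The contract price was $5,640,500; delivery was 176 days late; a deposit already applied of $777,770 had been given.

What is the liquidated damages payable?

$676,860

First 161 days: 161 × $10,720 = $1,725,920
Remaining days: (176 − 161) × $19,010 = $285,150
Accrued per-day damages: $1,725,920 + $285,150 = $2,011,070
Less deposit already applied: $2,011,070 − $777,770 = $1,233,300
Cap: 12% of $5,640,500 = $676,860
Cap at $676,860: $1,233,300 exceeds the cap → $676,860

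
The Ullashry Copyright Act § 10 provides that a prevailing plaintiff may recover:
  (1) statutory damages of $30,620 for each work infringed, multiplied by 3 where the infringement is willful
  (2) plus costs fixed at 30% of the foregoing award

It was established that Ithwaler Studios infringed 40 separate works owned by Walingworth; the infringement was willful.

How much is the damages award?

Statutory damages: 40 × $30,620 = $1,224,800
Trebled: 3 × $1,224,800 = $3,674,400
Costs: 30% of $3,674,400 = $1,102,320
Award plus costs: $3,674,400 + $1,102,320 = $4,776,720

Award: $4,776,720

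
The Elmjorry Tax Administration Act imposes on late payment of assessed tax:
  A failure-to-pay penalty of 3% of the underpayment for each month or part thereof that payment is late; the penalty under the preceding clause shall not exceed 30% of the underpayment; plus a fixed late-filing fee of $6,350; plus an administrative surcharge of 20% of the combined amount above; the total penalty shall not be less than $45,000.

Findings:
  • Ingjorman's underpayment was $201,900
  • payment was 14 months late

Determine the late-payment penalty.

$80,304

Accrued rate: 3% × 14 = 42%, capped at 30% → 30%
Failure-to-pay penalty: 30% of $201,900 = $60,570
Penalty before surcharge: $60,570 + $6,350 = $66,920
Administrative surcharge: 20% of $66,920 = $13,384
Total penalty: $66,920 + $13,384 = $80,304
Minimum $45,000: $80,304 meets the minimum, no increase.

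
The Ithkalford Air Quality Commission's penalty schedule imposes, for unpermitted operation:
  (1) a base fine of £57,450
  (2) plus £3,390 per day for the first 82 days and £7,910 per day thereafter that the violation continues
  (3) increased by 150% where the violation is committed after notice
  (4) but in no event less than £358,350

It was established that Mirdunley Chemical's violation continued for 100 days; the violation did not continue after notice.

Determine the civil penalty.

Civil penalty: £477,810

First 82 days: 82 × £3,390 = £277,980
Remaining days: (100 − 82) × £7,910 = £142,380
Per-day component: £277,980 + £142,380 = £420,360
Base plus per-day: £57,450 + £420,360 = £477,810
The violation did not continue after notice: no 150% increase.
Minimum £358,350: £477,810 meets the minimum, no increase.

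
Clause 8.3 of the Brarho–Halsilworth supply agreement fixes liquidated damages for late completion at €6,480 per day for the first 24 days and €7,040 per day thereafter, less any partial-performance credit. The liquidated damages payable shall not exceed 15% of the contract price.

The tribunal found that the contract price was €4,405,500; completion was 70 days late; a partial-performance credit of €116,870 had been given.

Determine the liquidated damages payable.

First 24 days: 24 × €6,480 = €155,520
Remaining days: (70 − 24) × €7,040 = €323,840
Accrued per-day damages: €155,520 + €323,840 = €479,360
Less partial-performance credit: €479,360 − €116,870 = €362,490
Cap: 15% of €4,405,500 = €660,825
Cap at €660,825: €362,490 is within the cap, no reduction.

€362,490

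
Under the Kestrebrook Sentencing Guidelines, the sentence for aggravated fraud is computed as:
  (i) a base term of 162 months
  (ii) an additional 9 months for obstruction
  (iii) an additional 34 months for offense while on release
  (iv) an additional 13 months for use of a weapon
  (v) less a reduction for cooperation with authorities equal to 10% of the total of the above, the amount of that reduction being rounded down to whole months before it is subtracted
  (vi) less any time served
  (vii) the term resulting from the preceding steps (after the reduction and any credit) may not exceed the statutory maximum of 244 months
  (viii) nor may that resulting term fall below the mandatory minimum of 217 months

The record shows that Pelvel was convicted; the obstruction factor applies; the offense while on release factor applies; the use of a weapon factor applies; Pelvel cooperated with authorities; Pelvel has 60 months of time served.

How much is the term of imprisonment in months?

Obstruction enhancement: +9 months
Offense while on release enhancement: +34 months
Use of a weapon enhancement: +13 months
Adjusted term: 162 months + 9 months + 34 months + 13 months = 218 months
Cooperation with authorities reduction: 10% of 218 months = 21 months (rounded down)
After reduction: 218 − 21 = 197 months
Less time served: 197 months − 60 months = 137 months
Cap at 244 months: 137 months is within the cap, no reduction.
Minimum 217 months: 137 months is below the minimum → 217 months

217 months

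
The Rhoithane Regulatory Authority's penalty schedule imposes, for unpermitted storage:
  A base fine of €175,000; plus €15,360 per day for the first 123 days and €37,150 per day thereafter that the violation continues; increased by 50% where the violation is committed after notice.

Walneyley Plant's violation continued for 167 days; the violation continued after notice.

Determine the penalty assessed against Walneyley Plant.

First 123 days: 123 × €15,360 = €1,889,280
Remaining days: (167 − 123) × €37,150 = €1,634,600
Per-day component: €1,889,280 + €1,634,600 = €3,523,880
Base plus per-day: €175,000 + €3,523,880 = €3,698,880
Enhancement: 50% of €3,698,880 = €1,849,440
Enhanced fine: €3,698,880 + €1,849,440 = €5,548,320

€5,548,320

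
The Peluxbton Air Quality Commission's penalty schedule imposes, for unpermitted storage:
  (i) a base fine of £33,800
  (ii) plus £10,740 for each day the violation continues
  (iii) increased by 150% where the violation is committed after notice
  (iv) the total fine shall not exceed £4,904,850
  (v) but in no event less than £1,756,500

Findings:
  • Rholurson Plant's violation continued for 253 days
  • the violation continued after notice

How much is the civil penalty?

£4,904,850

Per-day component: 253 × £10,740 = £2,717,220
Base plus per-day: £33,800 + £2,717,220 = £2,751,020
Enhancement: 150% of £2,751,020 = £4,126,530
Enhanced fine: £2,751,020 + £4,126,530 = £6,877,550
Cap at £4,904,850: £6,877,550 exceeds the cap → £4,904,850
Minimum £1,756,500: £4,904,850 meets the minimum, no increase.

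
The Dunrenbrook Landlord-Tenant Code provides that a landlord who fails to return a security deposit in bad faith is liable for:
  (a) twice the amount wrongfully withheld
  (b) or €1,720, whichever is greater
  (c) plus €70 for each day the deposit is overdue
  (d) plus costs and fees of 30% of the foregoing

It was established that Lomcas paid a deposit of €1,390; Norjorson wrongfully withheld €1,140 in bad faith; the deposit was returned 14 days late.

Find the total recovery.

€4,238

Doubled: 2 × €1,140 = €2,280
Minimum €1,720: €2,280 meets the minimum, no increase.
Late-return penalty: 14 × €70 = €980
Damages plus late penalty: €2,280 + €980 = €3,260
Costs and fees: 30% of €3,260 = €978
Total recovery: €3,260 + €978 = €4,238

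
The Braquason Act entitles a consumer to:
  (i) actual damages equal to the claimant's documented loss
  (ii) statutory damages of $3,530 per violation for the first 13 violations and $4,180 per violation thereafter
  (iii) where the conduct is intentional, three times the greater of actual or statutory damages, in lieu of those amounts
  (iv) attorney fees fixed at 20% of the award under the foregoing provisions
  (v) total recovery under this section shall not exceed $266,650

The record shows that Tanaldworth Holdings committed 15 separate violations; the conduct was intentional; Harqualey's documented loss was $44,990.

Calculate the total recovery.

$195,300

First 13 violations: 13 × $3,530 = $45,890
Remaining violations: (15 − 13) × $4,180 = $8,360
Statutory damages: $45,890 + $8,360 = $54,250
Greater of actual damages ($44,990) or statutory damages ($54,250): $54,250
Trebled: 3 × $54,250 = $162,750
Attorney fees: 20% of $162,750 = $32,550
Total before cap: $162,750 + $32,550 = $195,300
Cap at $266,650: $195,300 is within the cap, no reduction.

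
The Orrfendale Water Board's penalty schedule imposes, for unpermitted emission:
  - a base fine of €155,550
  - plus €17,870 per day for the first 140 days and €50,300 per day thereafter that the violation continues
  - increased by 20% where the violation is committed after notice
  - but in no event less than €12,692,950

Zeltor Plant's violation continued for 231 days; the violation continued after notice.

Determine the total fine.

First 140 days: 140 × €17,870 = €2,501,800
Remaining days: (231 − 140) × €50,300 = €4,577,300
Per-day component: €2,501,800 + €4,577,300 = €7,079,100
Base plus per-day: €155,550 + €7,079,100 = €7,234,650
Enhancement: 20% of €7,234,650 = €1,446,930
Enhanced fine: €7,234,650 + €1,446,930 = €8,681,580
Minimum €12,692,950: €8,681,580 is below the minimum → €12,692,950

€12,692,950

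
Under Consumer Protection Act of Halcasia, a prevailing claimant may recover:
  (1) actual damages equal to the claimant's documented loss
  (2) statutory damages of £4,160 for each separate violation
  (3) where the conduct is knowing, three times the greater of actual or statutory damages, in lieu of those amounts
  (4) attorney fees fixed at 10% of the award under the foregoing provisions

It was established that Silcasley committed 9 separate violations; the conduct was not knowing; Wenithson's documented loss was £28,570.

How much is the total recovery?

Statutory damages: 9 × £4,160 = £37,440
Conduct not knowing: the in-lieu enhancement does not apply.
Actual plus statutory damages: £28,570 + £37,440 = £66,010
Attorney fees: 10% of £66,010 = £6,601
Total recovery: £66,010 + £6,601 = £72,611

Total recovery: £72,611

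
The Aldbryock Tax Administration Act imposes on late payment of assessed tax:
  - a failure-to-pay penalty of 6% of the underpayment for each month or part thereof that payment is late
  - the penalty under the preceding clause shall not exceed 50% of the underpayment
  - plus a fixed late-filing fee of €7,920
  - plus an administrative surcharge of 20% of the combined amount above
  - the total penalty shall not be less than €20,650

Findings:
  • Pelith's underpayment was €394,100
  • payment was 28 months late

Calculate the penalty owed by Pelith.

€245,964

Accrued rate: 6% × 28 = 168%, capped at 50% → 50%
Failure-to-pay penalty: 50% of €394,100 = €197,050
Penalty before surcharge: €197,050 + €7,920 = €204,970
Administrative surcharge: 20% of €204,970 = €40,994
Total penalty: €204,970 + €40,994 = €245,964
Minimum €20,650: €245,964 meets the minimum, no increase.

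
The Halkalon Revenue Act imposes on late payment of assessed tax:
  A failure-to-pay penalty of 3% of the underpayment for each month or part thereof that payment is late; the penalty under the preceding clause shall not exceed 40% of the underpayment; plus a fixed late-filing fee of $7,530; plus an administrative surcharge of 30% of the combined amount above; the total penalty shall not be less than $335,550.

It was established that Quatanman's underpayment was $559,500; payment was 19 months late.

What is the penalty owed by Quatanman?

Penalty: $335,550

Accrued rate: 3% × 19 = 57%, capped at 40% → 40%
Failure-to-pay penalty: 40% of $559,500 = $223,800
Penalty before surcharge: $223,800 + $7,530 = $231,330
Administrative surcharge: 30% of $231,330 = $69,399
Total penalty: $231,330 + $69,399 = $300,729
Minimum $335,550: $300,729 is below the minimum → $335,550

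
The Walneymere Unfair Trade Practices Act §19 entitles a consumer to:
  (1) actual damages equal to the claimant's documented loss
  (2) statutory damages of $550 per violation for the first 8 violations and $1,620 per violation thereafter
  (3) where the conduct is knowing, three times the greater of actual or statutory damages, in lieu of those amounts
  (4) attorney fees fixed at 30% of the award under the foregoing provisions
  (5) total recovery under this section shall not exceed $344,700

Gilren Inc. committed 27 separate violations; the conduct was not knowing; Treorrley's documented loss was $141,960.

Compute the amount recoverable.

First 8 violations: 8 × $550 = $4,400
Remaining violations: (27 − 8) × $1,620 = $30,780
Statutory damages: $4,400 + $30,780 = $35,180
Conduct not knowing: the in-lieu enhancement does not apply.
Actual plus statutory damages: $141,960 + $35,180 = $177,140
Attorney fees: 30% of $177,140 = $53,142
Total before cap: $177,140 + $53,142 = $230,282
Cap at $344,700: $230,282 is within the cap, no reduction.

$230,282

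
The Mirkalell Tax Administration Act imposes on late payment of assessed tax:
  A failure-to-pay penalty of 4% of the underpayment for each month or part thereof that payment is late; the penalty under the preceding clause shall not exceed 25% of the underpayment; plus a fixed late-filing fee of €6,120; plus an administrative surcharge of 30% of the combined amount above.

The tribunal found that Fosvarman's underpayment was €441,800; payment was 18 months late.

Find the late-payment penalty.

Accrued rate: 4% × 18 = 72%, capped at 25% → 25%
Failure-to-pay penalty: 25% of €441,800 = €110,450
Penalty before surcharge: €110,450 + €6,120 = €116,570
Administrative surcharge: 30% of €116,570 = €34,971
Total penalty: €116,570 + €34,971 = €151,541

€151,541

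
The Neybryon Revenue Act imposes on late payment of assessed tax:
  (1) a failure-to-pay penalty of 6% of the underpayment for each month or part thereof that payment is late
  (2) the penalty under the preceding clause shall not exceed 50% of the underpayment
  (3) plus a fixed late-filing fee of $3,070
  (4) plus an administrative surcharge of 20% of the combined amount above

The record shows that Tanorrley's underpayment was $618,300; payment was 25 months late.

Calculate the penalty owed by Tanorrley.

Accrued rate: 6% × 25 = 150%, capped at 50% → 50%
Failure-to-pay penalty: 50% of $618,300 = $309,150
Penalty before surcharge: $309,150 + $3,070 = $312,220
Administrative surcharge: 20% of $312,220 = $62,444
Total penalty: $312,220 + $62,444 = $374,664

$374,664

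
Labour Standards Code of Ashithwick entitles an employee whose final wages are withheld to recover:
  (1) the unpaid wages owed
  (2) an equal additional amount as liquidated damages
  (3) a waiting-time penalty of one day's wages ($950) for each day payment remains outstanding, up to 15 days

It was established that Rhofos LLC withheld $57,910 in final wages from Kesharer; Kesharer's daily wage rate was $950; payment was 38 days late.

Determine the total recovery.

$130,070

Liquidated damages (equal amount): $57,910
Penalty days: min(38, 15) = 15
Waiting-time penalty: 15 × $950 = $14,250
Total award: $57,910 + $57,910 + $14,250 = $130,070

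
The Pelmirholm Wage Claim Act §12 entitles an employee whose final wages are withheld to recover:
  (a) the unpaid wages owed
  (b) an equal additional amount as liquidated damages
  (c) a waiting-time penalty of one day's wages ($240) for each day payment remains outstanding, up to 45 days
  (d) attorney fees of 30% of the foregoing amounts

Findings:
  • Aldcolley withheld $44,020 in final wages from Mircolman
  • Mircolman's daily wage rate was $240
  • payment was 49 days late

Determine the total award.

$128,492

Liquidated damages (equal amount): $44,020
Penalty days: min(49, 45) = 45
Waiting-time penalty: 45 × $240 = $10,800
Subtotal: $44,020 + $44,020 + $10,800 = $98,840
Attorney fees: 30% of $98,840 = $29,652
Total award: $98,840 + $29,652 = $128,492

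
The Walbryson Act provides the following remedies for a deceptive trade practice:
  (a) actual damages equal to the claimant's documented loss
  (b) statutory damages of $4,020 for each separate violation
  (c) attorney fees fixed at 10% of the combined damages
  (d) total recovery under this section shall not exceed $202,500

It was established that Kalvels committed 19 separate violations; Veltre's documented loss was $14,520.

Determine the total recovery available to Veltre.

Statutory damages: 19 × $4,020 = $76,380
Combined damages: $14,520 + $76,380 = $90,900
Attorney fees: 10% of $90,900 = $9,090
Total before cap: $90,900 + $9,090 = $99,990
Cap at $202,500: $99,990 is within the cap, no reduction.

$99,990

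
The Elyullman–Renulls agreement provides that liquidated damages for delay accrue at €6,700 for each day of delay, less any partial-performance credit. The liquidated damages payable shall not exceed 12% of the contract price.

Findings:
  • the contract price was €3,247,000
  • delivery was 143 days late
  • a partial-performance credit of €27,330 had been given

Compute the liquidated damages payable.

Per-day damages: 143 × €6,700 = €958,100
Less partial-performance credit: €958,100 − €27,330 = €930,770
Cap: 12% of €3,247,000 = €389,640
Cap at €389,640: €930,770 exceeds the cap → €389,640

€389,640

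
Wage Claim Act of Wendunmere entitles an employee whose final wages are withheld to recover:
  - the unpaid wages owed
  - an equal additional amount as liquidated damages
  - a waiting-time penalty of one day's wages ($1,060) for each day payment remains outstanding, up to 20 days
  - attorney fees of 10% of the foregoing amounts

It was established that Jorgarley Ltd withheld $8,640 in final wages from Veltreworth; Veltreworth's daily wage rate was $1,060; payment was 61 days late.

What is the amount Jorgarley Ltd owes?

$42,328

Liquidated damages (equal amount): $8,640
Penalty days: min(61, 20) = 20
Waiting-time penalty: 20 × $1,060 = $21,200
Subtotal: $8,640 + $8,640 + $21,200 = $38,480
Attorney fees: 10% of $38,480 = $3,848
Total award: $38,480 + $3,848 = $42,328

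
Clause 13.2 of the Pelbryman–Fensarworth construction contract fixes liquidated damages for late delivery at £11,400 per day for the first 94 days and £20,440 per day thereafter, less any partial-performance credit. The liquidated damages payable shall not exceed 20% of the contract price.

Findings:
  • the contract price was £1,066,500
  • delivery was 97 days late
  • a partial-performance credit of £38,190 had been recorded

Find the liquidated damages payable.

£213,300

First 94 days: 94 × £11,400 = £1,071,600
Remaining days: (97 − 94) × £20,440 = £61,320
Accrued per-day damages: £1,071,600 + £61,320 = £1,132,920
Less partial-performance credit: £1,132,920 − £38,190 = £1,094,730
Cap: 20% of £1,066,500 = £213,300
Cap at £213,300: £1,094,730 exceeds the cap → £213,300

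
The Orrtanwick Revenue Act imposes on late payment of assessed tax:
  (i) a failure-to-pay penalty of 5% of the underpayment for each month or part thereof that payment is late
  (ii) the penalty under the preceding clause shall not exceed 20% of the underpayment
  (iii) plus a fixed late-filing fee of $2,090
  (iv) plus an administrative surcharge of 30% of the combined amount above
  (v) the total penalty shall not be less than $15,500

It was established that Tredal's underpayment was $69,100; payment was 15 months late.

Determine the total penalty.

Accrued rate: 5% × 15 = 75%, capped at 20% → 20%
Failure-to-pay penalty: 20% of $69,100 = $13,820
Penalty before surcharge: $13,820 + $2,090 = $15,910
Administrative surcharge: 30% of $15,910 = $4,773
Total penalty: $15,910 + $4,773 = $20,683
Minimum $15,500: $20,683 meets the minimum, no increase.

$20,683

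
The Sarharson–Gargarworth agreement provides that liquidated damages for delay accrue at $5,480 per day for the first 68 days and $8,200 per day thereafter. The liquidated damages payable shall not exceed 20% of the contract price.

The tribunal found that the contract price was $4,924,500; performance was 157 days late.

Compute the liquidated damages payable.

$984,900

First 68 days: 68 × $5,480 = $372,640
Remaining days: (157 − 68) × $8,200 = $729,800
Accrued per-day damages: $372,640 + $729,800 = $1,102,440
Cap: 20% of $4,924,500 = $984,900
Cap at $984,900: $1,102,440 exceeds the cap → $984,900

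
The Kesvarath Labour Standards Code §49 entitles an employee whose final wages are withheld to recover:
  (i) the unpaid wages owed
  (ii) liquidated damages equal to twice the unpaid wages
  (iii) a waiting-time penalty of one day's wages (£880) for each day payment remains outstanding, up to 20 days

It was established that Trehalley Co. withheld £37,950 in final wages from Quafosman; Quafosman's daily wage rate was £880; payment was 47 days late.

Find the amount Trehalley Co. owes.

Doubled: 2 × £37,950 = £75,900
Penalty days: min(47, 20) = 20
Waiting-time penalty: 20 × £880 = £17,600
Total award: £37,950 + £75,900 + £17,600 = £131,450

£131,450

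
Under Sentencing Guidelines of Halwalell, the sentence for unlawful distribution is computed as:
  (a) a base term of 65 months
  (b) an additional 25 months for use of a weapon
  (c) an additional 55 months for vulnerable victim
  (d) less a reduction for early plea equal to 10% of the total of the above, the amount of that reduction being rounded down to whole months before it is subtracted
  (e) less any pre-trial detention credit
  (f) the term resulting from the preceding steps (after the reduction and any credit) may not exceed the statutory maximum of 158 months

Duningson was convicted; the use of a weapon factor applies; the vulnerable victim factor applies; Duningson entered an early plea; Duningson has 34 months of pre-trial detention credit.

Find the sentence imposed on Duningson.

Sentence: 97 months

Use of a weapon enhancement: +25 months
Vulnerable victim enhancement: +55 months
Adjusted term: 65 months + 25 months + 55 months = 145 months
Early plea reduction: 10% of 145 months = 14 months (rounded down)
After reduction: 145 − 14 = 131 months
Less pre-trial detention credit: 131 months − 34 months = 97 months
Cap at 158 months: 97 months is within the cap, no reduction.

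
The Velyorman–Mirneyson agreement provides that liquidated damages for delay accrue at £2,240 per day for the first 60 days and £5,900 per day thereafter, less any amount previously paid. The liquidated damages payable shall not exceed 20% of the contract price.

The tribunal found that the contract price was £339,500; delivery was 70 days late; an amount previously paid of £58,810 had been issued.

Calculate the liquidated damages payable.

£67,900

First 60 days: 60 × £2,240 = £134,400
Remaining days: (70 − 60) × £5,900 = £59,000
Accrued per-day damages: £134,400 + £59,000 = £193,400
Less amount previously paid: £193,400 − £58,810 = £134,590
Cap: 20% of £339,500 = £67,900
Cap at £67,900: £134,590 exceeds the cap → £67,900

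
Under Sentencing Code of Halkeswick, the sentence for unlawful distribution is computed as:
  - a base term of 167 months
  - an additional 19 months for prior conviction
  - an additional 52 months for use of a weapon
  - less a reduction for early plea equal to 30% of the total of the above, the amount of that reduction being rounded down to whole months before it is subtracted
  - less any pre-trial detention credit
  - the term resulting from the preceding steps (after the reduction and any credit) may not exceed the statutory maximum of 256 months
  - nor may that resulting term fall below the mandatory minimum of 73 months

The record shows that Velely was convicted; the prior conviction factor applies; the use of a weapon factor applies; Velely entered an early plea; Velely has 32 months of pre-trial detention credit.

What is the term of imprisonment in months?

Prior conviction enhancement: +19 months
Use of a weapon enhancement: +52 months
Adjusted term: 167 months + 19 months + 52 months = 238 months
Early plea reduction: 30% of 238 months = 71 months (rounded down)
After reduction: 238 − 71 = 167 months
Less pre-trial detention credit: 167 months − 32 months = 135 months
Cap at 256 months: 135 months is within the cap, no reduction.
Minimum 73 months: 135 months meets the minimum, no increase.

135 months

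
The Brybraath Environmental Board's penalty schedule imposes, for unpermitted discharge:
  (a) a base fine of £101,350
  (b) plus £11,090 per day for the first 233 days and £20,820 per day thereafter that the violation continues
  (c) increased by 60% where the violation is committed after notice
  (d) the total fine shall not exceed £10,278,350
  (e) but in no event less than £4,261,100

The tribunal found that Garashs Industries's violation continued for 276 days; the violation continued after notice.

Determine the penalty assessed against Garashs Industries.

£5,728,928

First 233 days: 233 × £11,090 = £2,583,970
Remaining days: (276 − 233) × £20,820 = £895,260
Per-day component: £2,583,970 + £895,260 = £3,479,230
Base plus per-day: £101,350 + £3,479,230 = £3,580,580
Enhancement: 60% of £3,580,580 = £2,148,348
Enhanced fine: £3,580,580 + £2,148,348 = £5,728,928
Cap at £10,278,350: £5,728,928 is within the cap, no reduction.
Minimum £4,261,100: £5,728,928 meets the minimum, no increase.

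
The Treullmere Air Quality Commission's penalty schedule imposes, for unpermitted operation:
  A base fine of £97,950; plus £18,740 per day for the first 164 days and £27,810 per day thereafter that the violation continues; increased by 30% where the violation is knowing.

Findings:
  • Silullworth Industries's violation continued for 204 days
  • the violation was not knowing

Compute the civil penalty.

First 164 days: 164 × £18,740 = £3,073,360
Remaining days: (204 − 164) × £27,810 = £1,112,400
Per-day component: £3,073,360 + £1,112,400 = £4,185,760
Base plus per-day: £97,950 + £4,185,760 = £4,283,710
The violation was not knowing: no 30% increase.

£4,283,710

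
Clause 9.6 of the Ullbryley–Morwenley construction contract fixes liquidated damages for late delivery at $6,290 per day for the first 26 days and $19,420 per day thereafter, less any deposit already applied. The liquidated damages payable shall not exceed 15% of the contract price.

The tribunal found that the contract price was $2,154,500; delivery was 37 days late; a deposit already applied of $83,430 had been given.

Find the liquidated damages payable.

First 26 days: 26 × $6,290 = $163,540
Remaining days: (37 − 26) × $19,420 = $213,620
Accrued per-day damages: $163,540 + $213,620 = $377,160
Less deposit already applied: $377,160 − $83,430 = $293,730
Cap: 15% of $2,154,500 = $323,175
Cap at $323,175: $293,730 is within the cap, no reduction.

Liquidated damages: $293,730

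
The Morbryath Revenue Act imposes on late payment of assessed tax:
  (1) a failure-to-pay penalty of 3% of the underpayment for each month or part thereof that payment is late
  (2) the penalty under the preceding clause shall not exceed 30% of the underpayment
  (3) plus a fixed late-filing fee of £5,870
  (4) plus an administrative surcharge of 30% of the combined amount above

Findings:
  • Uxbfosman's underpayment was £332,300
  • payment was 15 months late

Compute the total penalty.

£137,228

Accrued rate: 3% × 15 = 45%, capped at 30% → 30%
Failure-to-pay penalty: 30% of £332,300 = £99,690
Penalty before surcharge: £99,690 + £5,870 = £105,560
Administrative surcharge: 30% of £105,560 = £31,668
Total penalty: £105,560 + £31,668 = £137,228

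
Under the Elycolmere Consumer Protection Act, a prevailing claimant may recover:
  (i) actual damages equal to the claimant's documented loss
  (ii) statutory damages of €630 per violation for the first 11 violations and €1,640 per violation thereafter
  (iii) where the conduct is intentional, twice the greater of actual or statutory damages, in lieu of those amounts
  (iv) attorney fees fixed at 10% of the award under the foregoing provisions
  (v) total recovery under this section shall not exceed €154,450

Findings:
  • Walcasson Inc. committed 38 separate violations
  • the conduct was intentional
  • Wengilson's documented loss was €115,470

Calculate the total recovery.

First 11 violations: 11 × €630 = €6,930
Remaining violations: (38 − 11) × €1,640 = €44,280
Statutory damages: €6,930 + €44,280 = €51,210
Greater of actual damages (€115,470) or statutory damages (€51,210): €115,470
Doubled: 2 × €115,470 = €230,940
Attorney fees: 10% of €230,940 = €23,094
Total before cap: €230,940 + €23,094 = €254,034
Cap at €154,450: €254,034 exceeds the cap → €154,450

€154,450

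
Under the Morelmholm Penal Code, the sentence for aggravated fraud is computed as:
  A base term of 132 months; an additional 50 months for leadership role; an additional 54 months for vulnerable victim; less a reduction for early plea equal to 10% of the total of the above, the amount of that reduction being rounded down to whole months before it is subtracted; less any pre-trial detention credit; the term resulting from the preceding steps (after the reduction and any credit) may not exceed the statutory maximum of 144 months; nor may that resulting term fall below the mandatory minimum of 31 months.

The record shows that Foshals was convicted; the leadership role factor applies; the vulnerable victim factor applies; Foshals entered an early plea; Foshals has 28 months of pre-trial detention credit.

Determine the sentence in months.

Leadership role enhancement: +50 months
Vulnerable victim enhancement: +54 months
Adjusted term: 132 months + 50 months + 54 months = 236 months
Early plea reduction: 10% of 236 months = 23 months (rounded down)
After reduction: 236 − 23 = 213 months
Less pre-trial detention credit: 213 months − 28 months = 185 months
Cap at 144 months: 185 months exceeds the cap → 144 months
Minimum 31 months: 144 months meets the minimum, no increase.

144 months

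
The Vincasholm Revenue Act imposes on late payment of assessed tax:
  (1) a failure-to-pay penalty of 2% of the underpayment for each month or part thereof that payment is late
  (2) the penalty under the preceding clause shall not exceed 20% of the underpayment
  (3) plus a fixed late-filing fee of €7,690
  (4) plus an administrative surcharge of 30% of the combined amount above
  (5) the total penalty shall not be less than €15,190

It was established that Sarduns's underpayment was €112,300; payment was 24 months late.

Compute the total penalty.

€39,195

Accrued rate: 2% × 24 = 48%, capped at 20% → 20%
Failure-to-pay penalty: 20% of €112,300 = €22,460
Penalty before surcharge: €22,460 + €7,690 = €30,150
Administrative surcharge: 30% of €30,150 = €9,045
Total penalty: €30,150 + €9,045 = €39,195
Minimum €15,190: €39,195 meets the minimum, no increase.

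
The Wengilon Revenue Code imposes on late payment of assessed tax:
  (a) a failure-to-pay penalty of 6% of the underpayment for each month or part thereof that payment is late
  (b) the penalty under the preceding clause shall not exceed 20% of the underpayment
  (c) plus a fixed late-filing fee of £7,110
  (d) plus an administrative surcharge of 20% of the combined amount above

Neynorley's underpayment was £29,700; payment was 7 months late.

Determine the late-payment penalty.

Accrued rate: 6% × 7 = 42%, capped at 20% → 20%
Failure-to-pay penalty: 20% of £29,700 = £5,940
Penalty before surcharge: £5,940 + £7,110 = £13,050
Administrative surcharge: 20% of £13,050 = £2,610
Total penalty: £13,050 + £2,610 = £15,660

£15,660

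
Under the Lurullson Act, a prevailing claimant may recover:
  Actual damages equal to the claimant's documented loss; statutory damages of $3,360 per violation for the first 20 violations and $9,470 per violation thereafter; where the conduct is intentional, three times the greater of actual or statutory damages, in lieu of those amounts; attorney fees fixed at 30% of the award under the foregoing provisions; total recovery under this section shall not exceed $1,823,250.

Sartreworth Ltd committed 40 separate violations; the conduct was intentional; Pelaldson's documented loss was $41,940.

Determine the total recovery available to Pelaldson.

First 20 violations: 20 × $3,360 = $67,200
Remaining violations: (40 − 20) × $9,470 = $189,400
Statutory damages: $67,200 + $189,400 = $256,600
Greater of actual damages ($41,940) or statutory damages ($256,600): $256,600
Trebled: 3 × $256,600 = $769,800
Attorney fees: 30% of $769,800 = $230,940
Total before cap: $769,800 + $230,940 = $1,000,740
Cap at $1,823,250: $1,000,740 is within the cap, no reduction.

$1,000,740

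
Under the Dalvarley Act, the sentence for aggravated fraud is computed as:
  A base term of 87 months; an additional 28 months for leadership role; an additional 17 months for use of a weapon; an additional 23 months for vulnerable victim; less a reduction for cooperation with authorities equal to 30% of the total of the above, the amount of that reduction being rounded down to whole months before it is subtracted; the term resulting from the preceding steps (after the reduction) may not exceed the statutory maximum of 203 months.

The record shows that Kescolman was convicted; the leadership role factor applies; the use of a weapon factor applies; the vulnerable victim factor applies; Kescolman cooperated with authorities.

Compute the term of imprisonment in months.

109 months

Leadership role enhancement: +28 months
Use of a weapon enhancement: +17 months
Vulnerable victim enhancement: +23 months
Adjusted term: 87 months + 28 months + 17 months + 23 months = 155 months
Cooperation with authorities reduction: 30% of 155 months = 46 months (rounded down)
After reduction: 155 − 46 = 109 months
Cap at 203 months: 109 months is within the cap, no reduction.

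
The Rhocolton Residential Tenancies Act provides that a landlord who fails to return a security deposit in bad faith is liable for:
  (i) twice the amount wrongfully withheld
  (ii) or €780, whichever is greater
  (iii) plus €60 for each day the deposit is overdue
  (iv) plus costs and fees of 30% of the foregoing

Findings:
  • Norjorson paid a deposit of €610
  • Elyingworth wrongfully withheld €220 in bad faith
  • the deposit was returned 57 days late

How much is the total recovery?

Doubled: 2 × €220 = €440
Minimum €780: €440 is below the minimum → €780
Late-return penalty: 57 × €60 = €3,420
Damages plus late penalty: €780 + €3,420 = €4,200
Costs and fees: 30% of €4,200 = €1,260
Total recovery: €4,200 + €1,260 = €5,460

€5,460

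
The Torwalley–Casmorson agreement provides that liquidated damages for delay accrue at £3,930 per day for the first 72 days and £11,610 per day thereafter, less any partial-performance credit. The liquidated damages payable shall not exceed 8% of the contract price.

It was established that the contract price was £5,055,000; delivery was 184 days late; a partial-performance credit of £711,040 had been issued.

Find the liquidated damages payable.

£404,400

First 72 days: 72 × £3,930 = £282,960
Remaining days: (184 − 72) × £11,610 = £1,300,320
Accrued per-day damages: £282,960 + £1,300,320 = £1,583,280
Less partial-performance credit: £1,583,280 − £711,040 = £872,240
Cap: 8% of £5,055,000 = £404,400
Cap at £404,400: £872,240 exceeds the cap → £404,400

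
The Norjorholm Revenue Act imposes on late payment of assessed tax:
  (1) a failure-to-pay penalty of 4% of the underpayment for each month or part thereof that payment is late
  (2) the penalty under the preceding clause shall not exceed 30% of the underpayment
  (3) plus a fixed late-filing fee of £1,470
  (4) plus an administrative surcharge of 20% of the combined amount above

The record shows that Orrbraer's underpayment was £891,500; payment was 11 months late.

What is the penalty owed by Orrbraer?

£322,704

Accrued rate: 4% × 11 = 44%, capped at 30% → 30%
Failure-to-pay penalty: 30% of £891,500 = £267,450
Penalty before surcharge: £267,450 + £1,470 = £268,920
Administrative surcharge: 20% of £268,920 = £53,784
Total penalty: £268,920 + £53,784 = £322,704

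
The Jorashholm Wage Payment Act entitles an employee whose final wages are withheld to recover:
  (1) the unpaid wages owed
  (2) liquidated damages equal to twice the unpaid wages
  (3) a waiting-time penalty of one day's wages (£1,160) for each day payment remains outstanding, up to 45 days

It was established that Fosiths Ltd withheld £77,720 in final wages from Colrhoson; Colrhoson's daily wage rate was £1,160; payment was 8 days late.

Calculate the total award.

Doubled: 2 × £77,720 = £155,440
Penalty days: min(8, 45) = 8
Waiting-time penalty: 8 × £1,160 = £9,280
Total award: £77,720 + £155,440 + £9,280 = £242,440

£242,440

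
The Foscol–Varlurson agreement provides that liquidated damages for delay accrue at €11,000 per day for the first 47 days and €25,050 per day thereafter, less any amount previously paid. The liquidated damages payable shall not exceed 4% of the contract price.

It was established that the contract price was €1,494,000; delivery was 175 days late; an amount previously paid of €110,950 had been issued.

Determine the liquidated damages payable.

€59,760

First 47 days: 47 × €11,000 = €517,000
Remaining days: (175 − 47) × €25,050 = €3,206,400
Accrued per-day damages: €517,000 + €3,206,400 = €3,723,400
Less amount previously paid: €3,723,400 − €110,950 = €3,612,450
Cap: 4% of €1,494,000 = €59,760
Cap at €59,760: €3,612,450 exceeds the cap → €59,760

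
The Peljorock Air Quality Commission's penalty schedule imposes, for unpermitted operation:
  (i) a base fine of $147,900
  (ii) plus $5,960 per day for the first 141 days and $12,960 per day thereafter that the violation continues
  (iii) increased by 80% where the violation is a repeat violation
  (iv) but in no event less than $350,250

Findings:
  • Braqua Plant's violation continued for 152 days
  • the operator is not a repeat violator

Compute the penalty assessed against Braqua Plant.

$1,130,820

First 141 days: 141 × $5,960 = $840,360
Remaining days: (152 − 141) × $12,960 = $142,560
Per-day component: $840,360 + $142,560 = $982,920
Base plus per-day: $147,900 + $982,920 = $1,130,820
The operator is not a repeat violator: no 80% increase.
Minimum $350,250: $1,130,820 meets the minimum, no increase.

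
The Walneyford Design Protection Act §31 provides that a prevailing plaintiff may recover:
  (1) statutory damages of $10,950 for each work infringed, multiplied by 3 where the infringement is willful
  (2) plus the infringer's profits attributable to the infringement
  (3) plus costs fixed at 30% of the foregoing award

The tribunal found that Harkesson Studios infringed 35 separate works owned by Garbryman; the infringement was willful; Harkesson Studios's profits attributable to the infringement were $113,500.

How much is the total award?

Statutory damages: 35 × $10,950 = $383,250
Trebled: 3 × $383,250 = $1,149,750
Combined award: $1,149,750 + $113,500 = $1,263,250
Costs: 30% of $1,263,250 = $378,975
Award plus costs: $1,263,250 + $378,975 = $1,642,225

Award: $1,642,225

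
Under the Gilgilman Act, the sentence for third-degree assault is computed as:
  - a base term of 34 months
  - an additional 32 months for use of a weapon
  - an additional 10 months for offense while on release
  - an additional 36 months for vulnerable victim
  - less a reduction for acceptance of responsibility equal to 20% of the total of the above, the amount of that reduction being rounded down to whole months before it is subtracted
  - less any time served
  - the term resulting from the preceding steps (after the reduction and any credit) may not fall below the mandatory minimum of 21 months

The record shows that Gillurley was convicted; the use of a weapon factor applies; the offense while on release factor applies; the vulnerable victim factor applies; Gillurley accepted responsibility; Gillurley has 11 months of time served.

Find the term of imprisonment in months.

79 months

Use of a weapon enhancement: +32 months
Offense while on release enhancement: +10 months
Vulnerable victim enhancement: +36 months
Adjusted term: 34 months + 32 months + 10 months + 36 months = 112 months
Acceptance of responsibility reduction: 20% of 112 months = 22 months (rounded down)
After reduction: 112 − 22 = 90 months
Less time served: 90 months − 11 months = 79 months
Minimum 21 months: 79 months meets the minimum, no increase.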